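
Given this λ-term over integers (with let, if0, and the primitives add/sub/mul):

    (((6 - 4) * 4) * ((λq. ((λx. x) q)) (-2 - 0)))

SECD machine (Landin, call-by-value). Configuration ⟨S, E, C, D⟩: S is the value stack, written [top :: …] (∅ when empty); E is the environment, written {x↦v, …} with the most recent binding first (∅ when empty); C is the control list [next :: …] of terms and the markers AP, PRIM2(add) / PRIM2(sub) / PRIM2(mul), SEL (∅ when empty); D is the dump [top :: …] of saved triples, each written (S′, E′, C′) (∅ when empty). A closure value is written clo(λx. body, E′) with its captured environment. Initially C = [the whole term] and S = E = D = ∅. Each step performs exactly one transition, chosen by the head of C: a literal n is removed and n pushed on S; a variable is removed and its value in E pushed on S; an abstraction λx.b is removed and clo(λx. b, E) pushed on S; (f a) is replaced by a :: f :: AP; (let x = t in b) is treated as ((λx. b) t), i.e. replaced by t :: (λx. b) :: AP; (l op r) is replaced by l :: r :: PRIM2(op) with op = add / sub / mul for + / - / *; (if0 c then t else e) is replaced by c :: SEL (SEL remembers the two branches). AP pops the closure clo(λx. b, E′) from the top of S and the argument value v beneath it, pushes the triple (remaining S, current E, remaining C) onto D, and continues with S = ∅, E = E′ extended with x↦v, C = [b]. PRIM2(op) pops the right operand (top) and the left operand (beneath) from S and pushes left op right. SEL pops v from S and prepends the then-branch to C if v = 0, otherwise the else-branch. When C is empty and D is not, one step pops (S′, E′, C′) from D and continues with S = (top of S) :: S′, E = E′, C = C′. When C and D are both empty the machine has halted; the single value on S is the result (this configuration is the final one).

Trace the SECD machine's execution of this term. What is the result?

[0] [S=∅ | E=∅ | C=[(((6 - 4) * 4) * ((λq. ((λx. x) q)) (-2 - 0)))] | D=∅]
[1] [S=∅ | E=∅ | C=[((6 - 4) * 4) :: ((λq. ((λx. x) q)) (-2 - 0)) :: PRIM2(mul)] | D=∅]
[2] [S=∅ | E=∅ | C=[(6 - 4) :: 4 :: PRIM2(mul) :: ((λq. ((λx. x) q)) (-2 - 0)) :: PRIM2(mul)] | D=∅]
[3] [S=∅ | E=∅ | C=[6 :: 4 :: PRIM2(sub) :: 4 :: PRIM2(mul) :: ((λq. ((λx. x) q)) (-2 - 0)) :: PRIM2(mul)] | D=∅]
[4] [S=[6] | E=∅ | C=[4 :: PRIM2(sub) :: 4 :: PRIM2(mul) :: ((λq. ((λx. x) q)) (-2 - 0)) :: PRIM2(mul)] | D=∅]
[5] [S=[4 :: 6] | E=∅ | C=[PRIM2(sub) :: 4 :: PRIM2(mul) :: ((λq. ((λx. x) q)) (-2 - 0)) :: PRIM2(mul)] | D=∅]
[6] [S=[2] | E=∅ | C=[4 :: PRIM2(mul) :: ((λq. ((λx. x) q)) (-2 - 0)) :: PRIM2(mul)] | D=∅]
[7] [S=[4 :: 2] | E=∅ | C=[PRIM2(mul) :: ((λq. ((λx. x) q)) (-2 - 0)) :: PRIM2(mul)] | D=∅]
[8] [S=[8] | E=∅ | C=[((λq. ((λx. x) q)) (-2 - 0)) :: PRIM2(mul)] | D=∅]
[9] [S=[8] | E=∅ | C=[(-2 - 0) :: (λq. ((λx. x) q)) :: AP :: PRIM2(mul)] | D=∅]
[10] [S=[8] | E=∅ | C=[-2 :: 0 :: PRIM2(sub) :: (λq. ((λx. x) q)) :: AP :: PRIM2(mul)] | D=∅]
[11] [S=[-2 :: 8] | E=∅ | C=[0 :: PRIM2(sub) :: (λq. ((λx. x) q)) :: AP :: PRIM2(mul)] | D=∅]
[12] [S=[0 :: -2 :: 8] | E=∅ | C=[PRIM2(sub) :: (λq. ((λx. x) q)) :: AP :: PRIM2(mul)] | D=∅]
[13] [S=[-2 :: 8] | E=∅ | C=[(λq. ((λx. x) q)) :: AP :: PRIM2(mul)] | D=∅]
[14] [S=[clo(λq. ((λx. x) q), ∅) :: -2 :: 8] | E=∅ | C=[AP :: PRIM2(mul)] | D=∅]
[15] [S=∅ | E={q↦-2} | C=[((λx. x) q)] | D=[([8], ∅, [PRIM2(mul)])]]
[16] [S=∅ | E={q↦-2} | C=[q :: (λx. x) :: AP] | D=[([8], ∅, [PRIM2(mul)])]]
[17] [S=[-2] | E={q↦-2} | C=[(λx. x) :: AP] | D=[([8], ∅, [PRIM2(mul)])]]
[18] [S=[clo(λx. x, {q↦-2}) :: -2] | E={q↦-2} | C=[AP] | D=[([8], ∅, [PRIM2(mul)])]]
[19] [S=∅ | E={x↦-2, q↦-2} | C=[x] | D=[(∅, {q↦-2}, ∅) :: ([8], ∅, [PRIM2(mul)])]]
[20] [S=[-2] | E={x↦-2, q↦-2} | C=∅ | D=[(∅, {q↦-2}, ∅) :: ([8], ∅, [PRIM2(mul)])]]
[21] [S=[-2] | E={q↦-2} | C=∅ | D=[([8], ∅, [PRIM2(mul)])]]
[22] [S=[-2 :: 8] | E=∅ | C=[PRIM2(mul)] | D=∅]
[23] [S=[-16] | E=∅ | C=∅ | D=∅]
→ final value -16

Answer: -16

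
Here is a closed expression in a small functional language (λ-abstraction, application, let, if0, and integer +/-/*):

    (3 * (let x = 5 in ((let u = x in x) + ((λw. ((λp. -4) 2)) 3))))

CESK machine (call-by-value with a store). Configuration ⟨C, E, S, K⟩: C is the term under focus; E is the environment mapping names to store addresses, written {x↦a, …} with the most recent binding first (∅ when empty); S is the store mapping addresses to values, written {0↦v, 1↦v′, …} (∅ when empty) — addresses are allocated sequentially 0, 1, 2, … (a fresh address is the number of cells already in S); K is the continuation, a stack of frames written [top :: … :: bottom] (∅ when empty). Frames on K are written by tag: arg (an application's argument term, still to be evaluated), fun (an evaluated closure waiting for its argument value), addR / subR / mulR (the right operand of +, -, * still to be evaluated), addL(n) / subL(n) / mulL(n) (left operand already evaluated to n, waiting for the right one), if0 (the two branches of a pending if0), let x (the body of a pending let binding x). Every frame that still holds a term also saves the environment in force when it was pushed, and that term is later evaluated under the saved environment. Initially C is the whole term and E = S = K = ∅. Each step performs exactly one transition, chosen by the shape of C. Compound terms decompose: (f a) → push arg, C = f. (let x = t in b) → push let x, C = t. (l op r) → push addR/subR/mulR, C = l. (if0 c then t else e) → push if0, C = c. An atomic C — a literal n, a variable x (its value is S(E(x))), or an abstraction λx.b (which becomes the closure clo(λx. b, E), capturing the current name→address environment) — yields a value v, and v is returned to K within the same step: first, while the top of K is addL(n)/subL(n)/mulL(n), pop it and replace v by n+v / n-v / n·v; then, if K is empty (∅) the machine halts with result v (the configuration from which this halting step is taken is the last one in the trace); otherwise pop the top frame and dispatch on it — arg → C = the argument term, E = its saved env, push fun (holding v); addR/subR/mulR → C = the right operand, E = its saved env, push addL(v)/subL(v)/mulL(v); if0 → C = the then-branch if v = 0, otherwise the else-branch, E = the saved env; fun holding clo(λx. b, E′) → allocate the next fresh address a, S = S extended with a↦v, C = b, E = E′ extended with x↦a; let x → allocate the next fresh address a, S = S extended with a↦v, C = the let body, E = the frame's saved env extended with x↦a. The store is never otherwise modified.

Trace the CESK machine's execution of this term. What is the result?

step 0: ⟨C=(3 * (let x = 5 in ((let u = x in x) + ((λw. ((λp. -4) 2)) 3)))); E=∅; S=∅; K=∅⟩
step 1: ⟨C=3; E=∅; S=∅; K=[mulR]⟩
step 2: ⟨C=(let x = 5 in ((let u = x in x) + ((λw. ((λp. -4) 2)) 3))); E=∅; S=∅; K=[mulL(3)]⟩
step 3: ⟨C=5; E=∅; S=∅; K=[let x :: mulL(3)]⟩
step 4: ⟨C=((let u = x in x) + ((λw. ((λp. -4) 2)) 3)); E={x↦0}; S={0↦5}; K=[mulL(3)]⟩
step 5: ⟨C=(let u = x in x); E={x↦0}; S={0↦5}; K=[addR :: mulL(3)]⟩
step 6: ⟨C=x; E={x↦0}; S={0↦5}; K=[let u :: addR :: mulL(3)]⟩
step 7: ⟨C=x; E={u↦1, x↦0}; S={0↦5, 1↦5}; K=[addR :: mulL(3)]⟩
step 8: ⟨C=((λw. ((λp. -4) 2)) 3); E={x↦0}; S={0↦5, 1↦5}; K=[addL(5) :: mulL(3)]⟩
step 9: ⟨C=(λw. ((λp. -4) 2)); E={x↦0}; S={0↦5, 1↦5}; K=[arg :: addL(5) :: mulL(3)]⟩
step 10: ⟨C=3; E={x↦0}; S={0↦5, 1↦5}; K=[fun :: addL(5) :: mulL(3)]⟩
step 11: ⟨C=((λp. -4) 2); E={w↦2, x↦0}; S={0↦5, 1↦5, 2↦3}; K=[addL(5) :: mulL(3)]⟩
step 12: ⟨C=(λp. -4); E={w↦2, x↦0}; S={0↦5, 1↦5, 2↦3}; K=[arg :: addL(5) :: mulL(3)]⟩
step 13: ⟨C=2; E={w↦2, x↦0}; S={0↦5, 1↦5, 2↦3}; K=[fun :: addL(5) :: mulL(3)]⟩
step 14: ⟨C=-4; E={p↦3, w↦2, x↦0}; S={0↦5, 1↦5, 2↦3, 3↦2}; K=[addL(5) :: mulL(3)]⟩
→ final value 3

Answer: 3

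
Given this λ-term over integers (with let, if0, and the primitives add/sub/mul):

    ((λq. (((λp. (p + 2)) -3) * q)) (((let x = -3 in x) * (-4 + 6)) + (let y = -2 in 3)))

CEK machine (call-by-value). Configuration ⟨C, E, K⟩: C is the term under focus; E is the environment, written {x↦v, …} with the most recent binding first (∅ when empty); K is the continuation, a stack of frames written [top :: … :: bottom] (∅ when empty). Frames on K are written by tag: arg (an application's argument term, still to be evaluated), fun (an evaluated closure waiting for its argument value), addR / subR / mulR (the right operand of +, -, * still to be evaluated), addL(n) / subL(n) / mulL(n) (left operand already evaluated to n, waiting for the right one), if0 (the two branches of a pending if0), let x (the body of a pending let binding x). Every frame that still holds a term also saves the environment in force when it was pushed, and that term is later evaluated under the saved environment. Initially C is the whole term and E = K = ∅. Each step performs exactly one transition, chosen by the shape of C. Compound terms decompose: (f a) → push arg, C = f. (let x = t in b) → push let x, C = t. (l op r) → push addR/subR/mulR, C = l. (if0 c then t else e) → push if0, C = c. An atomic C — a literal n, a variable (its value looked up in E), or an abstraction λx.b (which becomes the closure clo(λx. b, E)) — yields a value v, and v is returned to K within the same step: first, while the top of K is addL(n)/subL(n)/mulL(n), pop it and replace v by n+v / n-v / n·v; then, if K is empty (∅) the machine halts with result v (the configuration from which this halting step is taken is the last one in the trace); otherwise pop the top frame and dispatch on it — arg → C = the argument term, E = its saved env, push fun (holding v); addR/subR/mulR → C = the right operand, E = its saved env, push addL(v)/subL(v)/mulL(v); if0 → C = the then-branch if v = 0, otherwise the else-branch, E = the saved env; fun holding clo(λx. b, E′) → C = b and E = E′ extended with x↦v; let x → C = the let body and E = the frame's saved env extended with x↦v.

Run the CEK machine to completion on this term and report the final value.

0. [C=((λq. (((λp. (p + 2)) -3) * q)) (((let x = -3 in x) * (-4 + 6)) + (let y = -2 in 3))) | E=∅ | K=∅]
1. [C=(λq. (((λp. (p + 2)) -3) * q)) | E=∅ | K=[arg]]
2. [C=(((let x = -3 in x) * (-4 + 6)) + (let y = -2 in 3)) | E=∅ | K=[fun]]
3. [C=((let x = -3 in x) * (-4 + 6)) | E=∅ | K=[addR :: fun]]
4. [C=(let x = -3 in x) | E=∅ | K=[mulR :: addR :: fun]]
5. [C=-3 | E=∅ | K=[let x :: mulR :: addR :: fun]]
6. [C=x | E={x↦-3} | K=[mulR :: addR :: fun]]
7. [C=(-4 + 6) | E=∅ | K=[mulL(-3) :: addR :: fun]]
8. [C=-4 | E=∅ | K=[addR :: mulL(-3) :: addR :: fun]]
9. [C=6 | E=∅ | K=[addL(-4) :: mulL(-3) :: addR :: fun]]
10. [C=(let y = -2 in 3) | E=∅ | K=[addL(-6) :: fun]]
11. [C=-2 | E=∅ | K=[let y :: addL(-6) :: fun]]
12. [C=3 | E={y↦-2} | K=[addL(-6) :: fun]]
13. [C=(((λp. (p + 2)) -3) * q) | E={q↦-3} | K=∅]
14. [C=((λp. (p + 2)) -3) | E={q↦-3} | K=[mulR]]
15. [C=(λp. (p + 2)) | E={q↦-3} | K=[arg :: mulR]]
16. [C=-3 | E={q↦-3} | K=[fun :: mulR]]
17. [C=(p + 2) | E={p↦-3, q↦-3} | K=[mulR]]
18. [C=p | E={p↦-3, q↦-3} | K=[addR :: mulR]]
19. [C=2 | E={p↦-3, q↦-3} | K=[addL(-3) :: mulR]]
20. [C=q | E={q↦-3} | K=[mulL(-1)]]
→ final value 3

Answer: 3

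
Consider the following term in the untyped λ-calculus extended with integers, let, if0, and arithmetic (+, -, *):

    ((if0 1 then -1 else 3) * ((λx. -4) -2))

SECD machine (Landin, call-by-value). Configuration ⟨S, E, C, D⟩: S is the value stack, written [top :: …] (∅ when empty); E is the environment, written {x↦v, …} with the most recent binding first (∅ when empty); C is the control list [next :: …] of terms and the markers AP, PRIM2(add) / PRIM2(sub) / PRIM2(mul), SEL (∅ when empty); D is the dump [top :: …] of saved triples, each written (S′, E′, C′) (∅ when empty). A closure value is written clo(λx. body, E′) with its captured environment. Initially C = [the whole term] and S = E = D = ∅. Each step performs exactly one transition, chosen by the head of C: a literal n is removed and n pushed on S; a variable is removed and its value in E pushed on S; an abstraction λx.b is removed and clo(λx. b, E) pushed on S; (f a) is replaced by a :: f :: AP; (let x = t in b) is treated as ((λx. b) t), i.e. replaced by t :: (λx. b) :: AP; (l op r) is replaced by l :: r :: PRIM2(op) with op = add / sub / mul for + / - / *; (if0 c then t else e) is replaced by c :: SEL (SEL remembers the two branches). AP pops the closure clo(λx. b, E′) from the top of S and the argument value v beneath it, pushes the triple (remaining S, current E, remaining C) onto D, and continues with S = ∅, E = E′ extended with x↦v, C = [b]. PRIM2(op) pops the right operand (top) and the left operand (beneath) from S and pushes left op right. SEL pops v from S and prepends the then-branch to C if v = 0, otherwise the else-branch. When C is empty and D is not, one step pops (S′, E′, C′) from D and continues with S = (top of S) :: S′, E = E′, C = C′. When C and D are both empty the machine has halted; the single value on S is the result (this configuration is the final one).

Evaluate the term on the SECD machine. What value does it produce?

0. [S=∅ | E=∅ | C=[((if0 1 then -1 else 3) * ((λx. -4) -2))] | D=∅]
1. [S=∅ | E=∅ | C=[(if0 1 then -1 else 3) :: ((λx. -4) -2) :: PRIM2(mul)] | D=∅]
2. [S=∅ | E=∅ | C=[1 :: SEL :: ((λx. -4) -2) :: PRIM2(mul)] | D=∅]
3. [S=[1] | E=∅ | C=[SEL :: ((λx. -4) -2) :: PRIM2(mul)] | D=∅]
4. [S=∅ | E=∅ | C=[3 :: ((λx. -4) -2) :: PRIM2(mul)] | D=∅]
5. [S=[3] | E=∅ | C=[((λx. -4) -2) :: PRIM2(mul)] | D=∅]
6. [S=[3] | E=∅ | C=[-2 :: (λx. -4) :: AP :: PRIM2(mul)] | D=∅]
7. [S=[-2 :: 3] | E=∅ | C=[(λx. -4) :: AP :: PRIM2(mul)] | D=∅]
8. [S=[clo(λx. -4, ∅) :: -2 :: 3] | E=∅ | C=[AP :: PRIM2(mul)] | D=∅]
9. [S=∅ | E={x↦-2} | C=[-4] | D=[([3], ∅, [PRIM2(mul)])]]
10. [S=[-4] | E={x↦-2} | C=∅ | D=[([3], ∅, [PRIM2(mul)])]]
11. [S=[-4 :: 3] | E=∅ | C=[PRIM2(mul)] | D=∅]
12. [S=[-12] | E=∅ | C=∅ | D=∅]
→ final value -12

Answer: -12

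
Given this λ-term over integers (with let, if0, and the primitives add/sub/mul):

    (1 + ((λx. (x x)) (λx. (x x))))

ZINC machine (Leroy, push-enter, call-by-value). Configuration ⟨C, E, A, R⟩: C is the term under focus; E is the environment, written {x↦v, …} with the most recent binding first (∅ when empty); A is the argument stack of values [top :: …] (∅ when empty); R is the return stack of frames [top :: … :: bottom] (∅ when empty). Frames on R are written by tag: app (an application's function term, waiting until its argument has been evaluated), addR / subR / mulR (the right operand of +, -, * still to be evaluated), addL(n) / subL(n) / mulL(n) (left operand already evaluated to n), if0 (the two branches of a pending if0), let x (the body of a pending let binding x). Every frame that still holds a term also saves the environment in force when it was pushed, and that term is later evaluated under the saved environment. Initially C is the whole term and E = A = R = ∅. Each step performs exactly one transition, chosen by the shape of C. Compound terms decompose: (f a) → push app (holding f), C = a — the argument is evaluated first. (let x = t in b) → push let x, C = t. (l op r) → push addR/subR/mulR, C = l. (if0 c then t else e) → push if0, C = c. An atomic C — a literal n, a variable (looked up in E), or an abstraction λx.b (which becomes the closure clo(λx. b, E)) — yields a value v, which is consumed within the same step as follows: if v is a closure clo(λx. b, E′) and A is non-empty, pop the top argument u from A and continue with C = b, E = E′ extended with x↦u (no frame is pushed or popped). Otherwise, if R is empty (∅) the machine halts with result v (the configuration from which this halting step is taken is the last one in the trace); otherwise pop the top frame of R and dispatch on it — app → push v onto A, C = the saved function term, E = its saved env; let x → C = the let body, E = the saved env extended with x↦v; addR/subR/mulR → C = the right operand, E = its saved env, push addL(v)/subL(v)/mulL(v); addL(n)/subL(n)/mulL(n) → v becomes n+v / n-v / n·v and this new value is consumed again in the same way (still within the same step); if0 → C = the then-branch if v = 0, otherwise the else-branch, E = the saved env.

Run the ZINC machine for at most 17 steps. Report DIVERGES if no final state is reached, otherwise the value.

Answer: DIVERGES (no final state within 17 steps)

Execution trace:
[0] ⟨C=(1 + ((λx. (x x)) (λx. (x x)))); E=∅; A=∅; R=∅⟩
[1] ⟨C=1; E=∅; A=∅; R=[addR]⟩
[2] ⟨C=((λx. (x x)) (λx. (x x))); E=∅; A=∅; R=[addL(1)]⟩
[3] ⟨C=(λx. (x x)); E=∅; A=∅; R=[app :: addL(1)]⟩
[4] ⟨C=(λx. (x x)); E=∅; A=[clo(λx. (x x), ∅)]; R=[addL(1)]⟩
[5] ⟨C=(x x); E={x↦clo(λx. (x x), ∅)}; A=∅; R=[addL(1)]⟩
[6] ⟨C=x; E={x↦clo(λx. (x x), ∅)}; A=∅; R=[app :: addL(1)]⟩
[7] ⟨C=x; E={x↦clo(λx. (x x), ∅)}; A=[clo(λx. (x x), ∅)]; R=[addL(1)]⟩
… configuration repeats with period 3 (steps 5–7 recur indefinitely) …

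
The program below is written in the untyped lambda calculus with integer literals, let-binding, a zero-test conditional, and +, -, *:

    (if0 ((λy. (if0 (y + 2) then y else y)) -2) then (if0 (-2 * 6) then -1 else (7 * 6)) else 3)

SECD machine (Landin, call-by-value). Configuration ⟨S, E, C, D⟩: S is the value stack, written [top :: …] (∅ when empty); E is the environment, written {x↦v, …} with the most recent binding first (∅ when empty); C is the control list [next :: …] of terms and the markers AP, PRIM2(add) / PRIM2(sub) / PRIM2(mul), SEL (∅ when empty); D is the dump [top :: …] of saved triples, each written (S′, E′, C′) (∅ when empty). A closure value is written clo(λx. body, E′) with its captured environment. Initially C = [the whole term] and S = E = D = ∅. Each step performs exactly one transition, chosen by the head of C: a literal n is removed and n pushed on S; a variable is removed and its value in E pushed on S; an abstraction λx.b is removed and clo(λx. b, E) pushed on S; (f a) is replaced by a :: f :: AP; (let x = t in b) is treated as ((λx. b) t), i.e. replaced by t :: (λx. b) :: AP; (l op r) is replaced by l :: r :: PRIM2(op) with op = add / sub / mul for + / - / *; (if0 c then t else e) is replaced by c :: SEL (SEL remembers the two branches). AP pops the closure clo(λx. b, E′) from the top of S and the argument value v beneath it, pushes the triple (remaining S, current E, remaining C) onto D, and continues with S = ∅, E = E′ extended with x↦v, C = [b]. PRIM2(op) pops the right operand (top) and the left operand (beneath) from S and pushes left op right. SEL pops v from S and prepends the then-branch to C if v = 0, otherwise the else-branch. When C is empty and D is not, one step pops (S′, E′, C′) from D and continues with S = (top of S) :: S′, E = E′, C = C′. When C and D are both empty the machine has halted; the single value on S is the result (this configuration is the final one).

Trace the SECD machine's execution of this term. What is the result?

Answer: 3

Derivation:
[0] <S=∅, E=∅, C=[(if0 ((λy. (if0 (y + 2) then y else y)) -2) then (if0 (-2 * 6) then -1 else (7 * 6)) else 3)], D=∅>
[1] <S=∅, E=∅, C=[((λy. (if0 (y + 2) then y else y)) -2) :: SEL], D=∅>
[2] <S=∅, E=∅, C=[-2 :: (λy. (if0 (y + 2) then y else y)) :: AP :: SEL], D=∅>
[3] <S=[-2], E=∅, C=[(λy. (if0 (y + 2) then y else y)) :: AP :: SEL], D=∅>
[4] <S=[clo(λy. (if0 (y + 2) then y else y), ∅) :: -2], E=∅, C=[AP :: SEL], D=∅>
[5] <S=∅, E={y↦-2}, C=[(if0 (y + 2) then y else y)], D=[(∅, ∅, [SEL])]>
[6] <S=∅, E={y↦-2}, C=[(y + 2) :: SEL], D=[(∅, ∅, [SEL])]>
[7] <S=∅, E={y↦-2}, C=[y :: 2 :: PRIM2(add) :: SEL], D=[(∅, ∅, [SEL])]>
[8] <S=[-2], E={y↦-2}, C=[2 :: PRIM2(add) :: SEL], D=[(∅, ∅, [SEL])]>
[9] <S=[2 :: -2], E={y↦-2}, C=[PRIM2(add) :: SEL], D=[(∅, ∅, [SEL])]>
[10] <S=[0], E={y↦-2}, C=[SEL], D=[(∅, ∅, [SEL])]>
[11] <S=∅, E={y↦-2}, C=[y], D=[(∅, ∅, [SEL])]>
[12] <S=[-2], E={y↦-2}, C=∅, D=[(∅, ∅, [SEL])]>
[13] <S=[-2], E=∅, C=[SEL], D=∅>
[14] <S=∅, E=∅, C=[3], D=∅>
[15] <S=[3], E=∅, C=∅, D=∅>
→ final value 3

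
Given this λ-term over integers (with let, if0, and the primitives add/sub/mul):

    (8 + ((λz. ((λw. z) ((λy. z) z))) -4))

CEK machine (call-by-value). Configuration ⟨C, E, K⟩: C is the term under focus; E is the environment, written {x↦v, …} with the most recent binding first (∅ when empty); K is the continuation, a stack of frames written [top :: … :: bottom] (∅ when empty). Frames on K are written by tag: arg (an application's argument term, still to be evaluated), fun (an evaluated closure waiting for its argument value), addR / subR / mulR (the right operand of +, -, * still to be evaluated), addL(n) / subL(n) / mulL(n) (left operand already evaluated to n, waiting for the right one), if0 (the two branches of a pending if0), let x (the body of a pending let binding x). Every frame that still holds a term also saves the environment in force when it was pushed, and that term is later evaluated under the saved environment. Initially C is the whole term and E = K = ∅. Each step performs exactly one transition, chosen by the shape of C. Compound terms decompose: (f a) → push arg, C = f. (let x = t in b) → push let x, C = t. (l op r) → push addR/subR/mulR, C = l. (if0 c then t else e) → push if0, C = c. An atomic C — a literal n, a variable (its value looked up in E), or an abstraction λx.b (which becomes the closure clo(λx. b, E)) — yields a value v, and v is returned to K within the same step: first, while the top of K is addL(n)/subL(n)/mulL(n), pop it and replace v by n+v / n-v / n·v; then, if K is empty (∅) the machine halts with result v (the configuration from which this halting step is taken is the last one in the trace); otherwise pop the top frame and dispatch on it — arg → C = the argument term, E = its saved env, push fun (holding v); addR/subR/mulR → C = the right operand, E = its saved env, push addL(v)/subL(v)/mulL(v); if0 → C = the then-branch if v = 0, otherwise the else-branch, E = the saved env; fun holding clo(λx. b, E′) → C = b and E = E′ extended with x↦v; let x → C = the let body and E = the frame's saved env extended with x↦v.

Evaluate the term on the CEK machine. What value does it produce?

Answer: 4

Derivation:
[0] ⟨C=(8 + ((λz. ((λw. z) ((λy. z) z))) -4)); E=∅; K=∅⟩
[1] ⟨C=8; E=∅; K=[addR]⟩
[2] ⟨C=((λz. ((λw. z) ((λy. z) z))) -4); E=∅; K=[addL(8)]⟩
[3] ⟨C=(λz. ((λw. z) ((λy. z) z))); E=∅; K=[arg :: addL(8)]⟩
[4] ⟨C=-4; E=∅; K=[fun :: addL(8)]⟩
[5] ⟨C=((λw. z) ((λy. z) z)); E={z↦-4}; K=[addL(8)]⟩
[6] ⟨C=(λw. z); E={z↦-4}; K=[arg :: addL(8)]⟩
[7] ⟨C=((λy. z) z); E={z↦-4}; K=[fun :: addL(8)]⟩
[8] ⟨C=(λy. z); E={z↦-4}; K=[arg :: fun :: addL(8)]⟩
[9] ⟨C=z; E={z↦-4}; K=[fun :: fun :: addL(8)]⟩
[10] ⟨C=z; E={y↦-4, z↦-4}; K=[fun :: addL(8)]⟩
[11] ⟨C=z; E={w↦-4, z↦-4}; K=[addL(8)]⟩
→ final value 4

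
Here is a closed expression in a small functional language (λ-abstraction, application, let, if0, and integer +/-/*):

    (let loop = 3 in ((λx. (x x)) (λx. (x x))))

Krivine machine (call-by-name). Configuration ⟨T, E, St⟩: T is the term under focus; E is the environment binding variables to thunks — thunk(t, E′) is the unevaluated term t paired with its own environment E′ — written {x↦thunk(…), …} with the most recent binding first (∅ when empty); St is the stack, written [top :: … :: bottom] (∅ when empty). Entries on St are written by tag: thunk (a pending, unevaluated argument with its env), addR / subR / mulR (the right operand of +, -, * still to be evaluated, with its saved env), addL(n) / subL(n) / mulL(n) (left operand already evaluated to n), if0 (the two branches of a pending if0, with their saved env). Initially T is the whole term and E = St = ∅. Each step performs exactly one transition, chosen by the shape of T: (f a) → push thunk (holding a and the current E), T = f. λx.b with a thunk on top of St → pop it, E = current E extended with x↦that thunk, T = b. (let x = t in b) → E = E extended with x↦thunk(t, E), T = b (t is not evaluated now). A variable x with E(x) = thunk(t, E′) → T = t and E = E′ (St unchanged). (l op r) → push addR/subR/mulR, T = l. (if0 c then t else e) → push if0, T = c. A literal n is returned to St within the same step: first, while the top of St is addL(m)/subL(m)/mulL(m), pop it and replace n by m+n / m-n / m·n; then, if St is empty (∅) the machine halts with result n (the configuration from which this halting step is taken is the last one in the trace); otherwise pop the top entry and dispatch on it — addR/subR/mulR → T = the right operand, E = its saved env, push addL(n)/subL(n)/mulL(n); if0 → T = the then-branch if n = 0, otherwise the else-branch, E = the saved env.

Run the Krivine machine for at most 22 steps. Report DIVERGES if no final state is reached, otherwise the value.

t=0: [T=(let loop = 3 in ((λx. (x x)) (λx. (x x)))) | E=∅ | St=∅]
t=1: [T=((λx. (x x)) (λx. (x x))) | E={loop↦thunk(3, ∅)} | St=∅]
t=2: [T=(λx. (x x)) | E={loop↦thunk(3, ∅)} | St=[thunk]]
t=3: [T=(x x) | E={x↦thunk((λx. (x x)), {loop↦thunk(3, ∅)}), loop↦thunk(3, ∅)} | St=∅]
t=4: [T=x | E={x↦thunk((λx. (x x)), {loop↦thunk(3, ∅)}), loop↦thunk(3, ∅)} | St=[thunk]]
t=5: [T=(λx. (x x)) | E={loop↦thunk(3, ∅)} | St=[thunk]]
t=6: [T=(x x) | E={x↦thunk(x, {x↦thunk((λx. (x x)), {loop↦thunk(3, ∅)}), loop↦thunk(3, ∅)}), loop↦thunk(3, ∅)} | St=∅]
t=7: [T=x | E={x↦thunk(x, {x↦thunk((λx. (x x)), {loop↦thunk(3, ∅)}), loop↦thunk(3, ∅)}), loop↦thunk(3, ∅)} | St=[thunk]]
t=8: [T=x | E={x↦thunk((λx. (x x)), {loop↦thunk(3, ∅)}), loop↦thunk(3, ∅)} | St=[thunk]]
t=9: [T=(λx. (x x)) | E={loop↦thunk(3, ∅)} | St=[thunk]]
t=10: [T=(x x) | E={x↦thunk(x, {x↦thunk(x, {x↦thunk((λx. (x x)), {loop↦thunk(3, ∅)}), loop↦thunk(3, ∅)}), loop↦thunk(3, ∅)}), loop↦thunk(3, ∅)} | St=∅]
t=11: [T=x | E={x↦thunk(x, {x↦thunk(x, {x↦thunk((λx. (x x)), {loop↦thunk(3, ∅)}), loop↦thunk(3, ∅)}), loop↦thunk(3, ∅)}), loop↦thunk(3, ∅)} | St=[thunk]]
t=12: [T=x | E={x↦thunk(x, {x↦thunk((λx. (x x)), {loop↦thunk(3, ∅)}), loop↦thunk(3, ∅)}), loop↦thunk(3, ∅)} | St=[thunk]]
t=13: [T=x | E={x↦thunk((λx. (x x)), {loop↦thunk(3, ∅)}), loop↦thunk(3, ∅)} | St=[thunk]]
t=14: [T=(λx. (x x)) | E={loop↦thunk(3, ∅)} | St=[thunk]]
t=15: [T=(x x) | E={x↦thunk(x, {x↦thunk(x, {x↦thunk(x, {x↦thunk((λx. (x x)), {loop↦thunk(3, ∅)}), loop↦thunk(3, ∅)}), loop↦thunk(3, ∅)}), loop↦thunk(3, ∅)}), loop↦thunk(3, ∅)} | St=∅]
t=16: [T=x | E={x↦thunk(x, {x↦thunk(x, {x↦thunk(x, {x↦thunk((λx. (x x)), {loop↦thunk(3, ∅)}), loop↦thunk(3, ∅)}), loop↦thunk(3, ∅)}), loop↦thunk(3, ∅)}), loop↦thunk(3, ∅)} | St=[thunk]]
t=17: [T=x | E={x↦thunk(x, {x↦thunk(x, {x↦thunk((λx. (x x)), {loop↦thunk(3, ∅)}), loop↦thunk(3, ∅)}), loop↦thunk(3, ∅)}), loop↦thunk(3, ∅)} | St=[thunk]]
t=18: [T=x | E={x↦thunk(x, {x↦thunk((λx. (x x)), {loop↦thunk(3, ∅)}), loop↦thunk(3, ∅)}), loop↦thunk(3, ∅)} | St=[thunk]]
t=19: [T=x | E={x↦thunk((λx. (x x)), {loop↦thunk(3, ∅)}), loop↦thunk(3, ∅)} | St=[thunk]]
t=20: [T=(λx. (x x)) | E={loop↦thunk(3, ∅)} | St=[thunk]]
t=21: [T=(x x) | E={x↦thunk(x, {x↦thunk(x, {x↦thunk(x, {x↦thunk(x, {x↦thunk((λx. (x x)), {loop↦thunk(3, ∅)}), loop↦thunk(3, ∅)}), loop↦thunk(3, ∅)}), loop↦thunk(3, ∅)}), loop↦thunk(3, ∅)}), loop↦thunk(3, ∅)} | St=∅]
t=22: [T=x | E={x↦thunk(x, {x↦thunk(x, {x↦thunk(x, {x↦thunk(x, {x↦thunk((λx. (x x)), {loop↦thunk(3, ∅)}), loop↦thunk(3, ∅)}), loop↦thunk(3, ∅)}), loop↦thunk(3, ∅)}), loop↦thunk(3, ∅)}), loop↦thunk(3, ∅)} | St=[thunk]]
→ 22 transitions taken and the configuration is still not final: no result within 22 steps

Answer: DIVERGES (no final state within 22 steps)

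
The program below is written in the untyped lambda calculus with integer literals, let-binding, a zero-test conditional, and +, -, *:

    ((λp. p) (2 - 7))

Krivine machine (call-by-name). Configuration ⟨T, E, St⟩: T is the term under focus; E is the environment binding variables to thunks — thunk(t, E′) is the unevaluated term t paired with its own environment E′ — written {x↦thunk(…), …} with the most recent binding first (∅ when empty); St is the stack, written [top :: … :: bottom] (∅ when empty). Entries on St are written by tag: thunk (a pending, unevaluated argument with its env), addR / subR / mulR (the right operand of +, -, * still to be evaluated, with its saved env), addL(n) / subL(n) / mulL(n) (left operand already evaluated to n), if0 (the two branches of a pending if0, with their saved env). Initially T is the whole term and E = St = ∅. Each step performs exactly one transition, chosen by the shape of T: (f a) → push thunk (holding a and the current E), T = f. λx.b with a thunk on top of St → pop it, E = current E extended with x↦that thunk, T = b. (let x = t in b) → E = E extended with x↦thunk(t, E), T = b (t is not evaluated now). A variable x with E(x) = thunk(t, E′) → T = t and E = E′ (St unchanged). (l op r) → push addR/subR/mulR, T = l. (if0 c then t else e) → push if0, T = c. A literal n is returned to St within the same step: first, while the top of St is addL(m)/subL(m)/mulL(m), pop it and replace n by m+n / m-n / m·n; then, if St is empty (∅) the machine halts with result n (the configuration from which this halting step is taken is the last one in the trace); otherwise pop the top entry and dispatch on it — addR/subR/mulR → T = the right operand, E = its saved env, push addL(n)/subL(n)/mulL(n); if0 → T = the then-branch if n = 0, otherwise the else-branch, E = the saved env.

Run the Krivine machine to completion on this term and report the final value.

Answer: -5

Derivation:
t=0: [T=((λp. p) (2 - 7)) | E=∅ | St=∅]
t=1: [T=(λp. p) | E=∅ | St=[thunk]]
t=2: [T=p | E={p↦thunk((2 - 7), ∅)} | St=∅]
t=3: [T=(2 - 7) | E=∅ | St=∅]
t=4: [T=2 | E=∅ | St=[subR]]
t=5: [T=7 | E=∅ | St=[subL(2)]]
→ final value -5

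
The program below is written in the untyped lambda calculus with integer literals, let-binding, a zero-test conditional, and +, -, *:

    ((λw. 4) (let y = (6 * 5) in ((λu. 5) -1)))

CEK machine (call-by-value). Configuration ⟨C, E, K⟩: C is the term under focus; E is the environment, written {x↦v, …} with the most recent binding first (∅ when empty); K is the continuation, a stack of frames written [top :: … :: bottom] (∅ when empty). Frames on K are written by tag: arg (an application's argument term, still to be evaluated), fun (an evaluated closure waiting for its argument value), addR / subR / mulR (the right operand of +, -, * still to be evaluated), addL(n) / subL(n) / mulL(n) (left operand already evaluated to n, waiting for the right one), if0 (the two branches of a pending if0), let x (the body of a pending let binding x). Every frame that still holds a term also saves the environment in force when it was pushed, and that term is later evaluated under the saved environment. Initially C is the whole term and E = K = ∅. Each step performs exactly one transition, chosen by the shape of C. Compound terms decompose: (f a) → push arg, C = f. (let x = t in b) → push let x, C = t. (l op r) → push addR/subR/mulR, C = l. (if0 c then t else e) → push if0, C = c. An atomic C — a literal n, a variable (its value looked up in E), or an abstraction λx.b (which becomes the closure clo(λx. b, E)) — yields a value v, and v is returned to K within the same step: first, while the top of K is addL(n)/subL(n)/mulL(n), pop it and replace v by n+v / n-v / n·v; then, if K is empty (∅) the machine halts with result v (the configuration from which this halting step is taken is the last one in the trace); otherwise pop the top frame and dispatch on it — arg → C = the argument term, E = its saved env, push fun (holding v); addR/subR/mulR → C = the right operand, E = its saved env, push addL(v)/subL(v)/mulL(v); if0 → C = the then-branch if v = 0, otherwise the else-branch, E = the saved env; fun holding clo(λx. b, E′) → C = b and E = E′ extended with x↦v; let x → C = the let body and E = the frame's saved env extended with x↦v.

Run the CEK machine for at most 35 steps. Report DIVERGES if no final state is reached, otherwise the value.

0. [C=((λw. 4) (let y = (6 * 5) in ((λu. 5) -1))) | E=∅ | K=∅]
1. [C=(λw. 4) | E=∅ | K=[arg]]
2. [C=(let y = (6 * 5) in ((λu. 5) -1)) | E=∅ | K=[fun]]
3. [C=(6 * 5) | E=∅ | K=[let y :: fun]]
4. [C=6 | E=∅ | K=[mulR :: let y :: fun]]
5. [C=5 | E=∅ | K=[mulL(6) :: let y :: fun]]
6. [C=((λu. 5) -1) | E={y↦30} | K=[fun]]
7. [C=(λu. 5) | E={y↦30} | K=[arg :: fun]]
8. [C=-1 | E={y↦30} | K=[fun :: fun]]
9. [C=5 | E={u↦-1, y↦30} | K=[fun]]
10. [C=4 | E={w↦5} | K=∅]
→ final value 4

Answer: 4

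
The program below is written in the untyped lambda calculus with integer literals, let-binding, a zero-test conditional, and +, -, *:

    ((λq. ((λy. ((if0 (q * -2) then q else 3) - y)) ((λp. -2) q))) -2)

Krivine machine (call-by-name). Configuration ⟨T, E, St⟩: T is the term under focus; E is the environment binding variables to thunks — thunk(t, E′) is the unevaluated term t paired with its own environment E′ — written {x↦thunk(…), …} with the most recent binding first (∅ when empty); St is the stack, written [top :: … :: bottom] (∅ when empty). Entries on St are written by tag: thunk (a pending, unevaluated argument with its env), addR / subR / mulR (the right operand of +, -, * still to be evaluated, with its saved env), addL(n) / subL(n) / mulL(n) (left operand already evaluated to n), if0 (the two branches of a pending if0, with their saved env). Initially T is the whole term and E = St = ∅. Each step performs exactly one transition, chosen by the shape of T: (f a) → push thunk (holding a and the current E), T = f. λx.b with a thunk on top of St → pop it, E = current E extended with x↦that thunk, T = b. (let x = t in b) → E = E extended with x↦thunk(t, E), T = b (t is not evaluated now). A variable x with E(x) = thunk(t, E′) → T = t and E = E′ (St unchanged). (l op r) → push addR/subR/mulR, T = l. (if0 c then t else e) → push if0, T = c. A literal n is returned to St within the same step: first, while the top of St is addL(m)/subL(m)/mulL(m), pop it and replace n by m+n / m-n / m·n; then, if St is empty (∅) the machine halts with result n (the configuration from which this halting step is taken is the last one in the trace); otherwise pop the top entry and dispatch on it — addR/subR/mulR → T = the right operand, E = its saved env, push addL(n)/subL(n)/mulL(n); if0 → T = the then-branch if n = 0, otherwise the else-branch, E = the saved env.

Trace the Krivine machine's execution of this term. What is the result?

Answer: 5

Execution trace:
step 0: ⟨T=((λq. ((λy. ((if0 (q * -2) then q else 3) - y)) ((λp. -2) q))) -2); E=∅; St=∅⟩
step 1: ⟨T=(λq. ((λy. ((if0 (q * -2) then q else 3) - y)) ((λp. -2) q))); E=∅; St=[thunk]⟩
step 2: ⟨T=((λy. ((if0 (q * -2) then q else 3) - y)) ((λp. -2) q)); E={q↦thunk(-2, ∅)}; St=∅⟩
step 3: ⟨T=(λy. ((if0 (q * -2) then q else 3) - y)); E={q↦thunk(-2, ∅)}; St=[thunk]⟩
step 4: ⟨T=((if0 (q * -2) then q else 3) - y); E={y↦thunk(((λp. -2) q), {q↦thunk(-2, ∅)}), q↦thunk(-2, ∅)}; St=∅⟩
step 5: ⟨T=(if0 (q * -2) then q else 3); E={y↦thunk(((λp. -2) q), {q↦thunk(-2, ∅)}), q↦thunk(-2, ∅)}; St=[subR]⟩
step 6: ⟨T=(q * -2); E={y↦thunk(((λp. -2) q), {q↦thunk(-2, ∅)}), q↦thunk(-2, ∅)}; St=[if0 :: subR]⟩
step 7: ⟨T=q; E={y↦thunk(((λp. -2) q), {q↦thunk(-2, ∅)}), q↦thunk(-2, ∅)}; St=[mulR :: if0 :: subR]⟩
step 8: ⟨T=-2; E=∅; St=[mulR :: if0 :: subR]⟩
step 9: ⟨T=-2; E={y↦thunk(((λp. -2) q), {q↦thunk(-2, ∅)}), q↦thunk(-2, ∅)}; St=[mulL(-2) :: if0 :: subR]⟩
step 10: ⟨T=3; E={y↦thunk(((λp. -2) q), {q↦thunk(-2, ∅)}), q↦thunk(-2, ∅)}; St=[subR]⟩
step 11: ⟨T=y; E={y↦thunk(((λp. -2) q), {q↦thunk(-2, ∅)}), q↦thunk(-2, ∅)}; St=[subL(3)]⟩
step 12: ⟨T=((λp. -2) q); E={q↦thunk(-2, ∅)}; St=[subL(3)]⟩
step 13: ⟨T=(λp. -2); E={q↦thunk(-2, ∅)}; St=[thunk :: subL(3)]⟩
step 14: ⟨T=-2; E={p↦thunk(q, {q↦thunk(-2, ∅)}), q↦thunk(-2, ∅)}; St=[subL(3)]⟩
→ final value 5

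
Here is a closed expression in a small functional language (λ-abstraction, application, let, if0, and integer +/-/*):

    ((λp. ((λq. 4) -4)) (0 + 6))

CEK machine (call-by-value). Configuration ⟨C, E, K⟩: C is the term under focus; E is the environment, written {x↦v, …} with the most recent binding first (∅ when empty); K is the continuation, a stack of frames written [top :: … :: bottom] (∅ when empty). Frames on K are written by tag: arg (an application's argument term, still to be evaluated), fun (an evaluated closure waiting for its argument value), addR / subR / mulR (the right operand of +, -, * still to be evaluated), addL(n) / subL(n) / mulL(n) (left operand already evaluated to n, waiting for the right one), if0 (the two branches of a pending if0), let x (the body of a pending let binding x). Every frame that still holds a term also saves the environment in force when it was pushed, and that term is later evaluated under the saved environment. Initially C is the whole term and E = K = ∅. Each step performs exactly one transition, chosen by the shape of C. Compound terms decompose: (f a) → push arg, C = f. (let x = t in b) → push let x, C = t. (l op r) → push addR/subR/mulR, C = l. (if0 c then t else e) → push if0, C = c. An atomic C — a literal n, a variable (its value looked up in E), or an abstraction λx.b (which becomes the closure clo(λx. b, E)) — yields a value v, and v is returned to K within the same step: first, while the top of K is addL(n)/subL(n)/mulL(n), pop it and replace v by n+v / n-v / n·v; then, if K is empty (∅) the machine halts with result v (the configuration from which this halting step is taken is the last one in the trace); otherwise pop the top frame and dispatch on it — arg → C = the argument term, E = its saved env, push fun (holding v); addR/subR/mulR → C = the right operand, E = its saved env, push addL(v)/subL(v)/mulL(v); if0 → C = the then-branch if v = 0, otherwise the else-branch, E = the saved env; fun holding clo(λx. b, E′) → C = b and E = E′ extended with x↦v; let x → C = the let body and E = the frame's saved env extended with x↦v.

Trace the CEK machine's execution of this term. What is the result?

Answer: 4

Derivation:
[0] ⟨C=((λp. ((λq. 4) -4)) (0 + 6)); E=∅; K=∅⟩
[1] ⟨C=(λp. ((λq. 4) -4)); E=∅; K=[arg]⟩
[2] ⟨C=(0 + 6); E=∅; K=[fun]⟩
[3] ⟨C=0; E=∅; K=[addR :: fun]⟩
[4] ⟨C=6; E=∅; K=[addL(0) :: fun]⟩
[5] ⟨C=((λq. 4) -4); E={p↦6}; K=∅⟩
[6] ⟨C=(λq. 4); E={p↦6}; K=[arg]⟩
[7] ⟨C=-4; E={p↦6}; K=[fun]⟩
[8] ⟨C=4; E={q↦-4, p↦6}; K=∅⟩
→ final value 4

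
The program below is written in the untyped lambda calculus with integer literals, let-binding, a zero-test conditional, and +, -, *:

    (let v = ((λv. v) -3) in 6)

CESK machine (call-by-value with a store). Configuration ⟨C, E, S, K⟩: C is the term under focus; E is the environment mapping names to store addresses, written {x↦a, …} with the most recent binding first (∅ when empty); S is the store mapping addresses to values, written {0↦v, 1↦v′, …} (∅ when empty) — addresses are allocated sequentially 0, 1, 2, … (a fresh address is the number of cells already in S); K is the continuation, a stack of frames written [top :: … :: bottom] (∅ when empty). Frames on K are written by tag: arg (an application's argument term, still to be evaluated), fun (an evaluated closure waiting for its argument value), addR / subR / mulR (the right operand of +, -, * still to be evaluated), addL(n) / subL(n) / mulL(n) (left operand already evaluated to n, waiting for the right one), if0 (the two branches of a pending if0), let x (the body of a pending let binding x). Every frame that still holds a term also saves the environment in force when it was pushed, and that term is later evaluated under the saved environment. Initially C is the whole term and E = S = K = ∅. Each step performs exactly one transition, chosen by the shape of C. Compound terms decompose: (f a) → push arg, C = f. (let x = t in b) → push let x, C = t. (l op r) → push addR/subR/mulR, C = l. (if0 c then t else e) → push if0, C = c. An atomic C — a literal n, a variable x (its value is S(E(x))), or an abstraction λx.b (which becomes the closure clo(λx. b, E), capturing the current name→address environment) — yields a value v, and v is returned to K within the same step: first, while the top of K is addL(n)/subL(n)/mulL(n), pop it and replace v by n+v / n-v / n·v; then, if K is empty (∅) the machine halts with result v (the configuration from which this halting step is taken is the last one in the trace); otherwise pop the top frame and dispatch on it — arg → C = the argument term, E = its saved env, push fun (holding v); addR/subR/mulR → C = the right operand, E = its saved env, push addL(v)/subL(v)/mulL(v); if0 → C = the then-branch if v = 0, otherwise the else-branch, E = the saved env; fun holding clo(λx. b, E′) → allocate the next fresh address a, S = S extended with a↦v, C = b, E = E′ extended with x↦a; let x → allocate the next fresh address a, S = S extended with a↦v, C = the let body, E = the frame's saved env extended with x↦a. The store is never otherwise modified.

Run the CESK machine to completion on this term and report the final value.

Answer: 6

Execution trace:
step 0: <C=(let v = ((λv. v) -3) in 6), E=∅, S=∅, K=∅>
step 1: <C=((λv. v) -3), E=∅, S=∅, K=[let v]>
step 2: <C=(λv. v), E=∅, S=∅, K=[arg :: let v]>
step 3: <C=-3, E=∅, S=∅, K=[fun :: let v]>
step 4: <C=v, E={v↦0}, S={0↦-3}, K=[let v]>
step 5: <C=6, E={v↦1}, S={0↦-3, 1↦-3}, K=∅>
→ final value 6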